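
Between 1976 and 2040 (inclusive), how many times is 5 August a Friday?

10

Track 5 August's weekday year by year (advancing +1, or +2 across a Feb 29):
  1976: Thu  1977: Fri (+1) ✓  1978: Sat (+1)  1979: Sun (+1)  1980: Tue (+2)
  1981: Wed (+1)  1982: Thu (+1)  1983: Fri (+1) ✓  1984: Sun (+2)  1985: Mon (+1)
  1986: Tue (+1)  1987: Wed (+1)  1988: Fri (+2) ✓  1989: Sat (+1)  … (37 more years) …
  2027: Thu (+1)  2028: Sat (+2)  2029: Sun (+1)  2030: Mon (+1)  2031: Tue (+1)
  2032: Thu (+2)  2033: Fri (+1) ✓  2034: Sat (+1)  2035: Sun (+1)  2036: Tue (+2)
  2037: Wed (+1)  2038: Thu (+1)  2039: Fri (+1) ✓  2040: Sun (+2)
Friday years: 1977, 1983, 1988, 1994, 2005, 2011, 2016, 2022, 2033, 2039 — 10 in total.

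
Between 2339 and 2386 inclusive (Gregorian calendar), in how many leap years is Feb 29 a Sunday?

2

Leap years in 2339–2386: 12 of them.
Feb 29 weekday advances by 5 (mod 7) from one leap year to the next four years later (or differs when a century non-leap intervenes).
Leap-day weekdays: 2340:Thu 2344:Tue 2348:Sun✓ 2352:Fri 2356:Wed 2360:Mon 2364:Sat 2368:Thu 2372:Tue 2376:Sun✓ 2380:Fri 2384:Wed
Sunday: 2348, 2376 → 2.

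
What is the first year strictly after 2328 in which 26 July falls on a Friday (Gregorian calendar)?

From one year to the next, a fixed date's weekday advances by 1, or by 2 when a Feb 29 lies between the two dates.
2328: July 26 is Thursday.
2329: Friday (+1)
26 July falls on a Friday in 2329.

2329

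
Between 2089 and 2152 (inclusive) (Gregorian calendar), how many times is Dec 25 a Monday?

9

Track Dec 25's weekday year by year (advancing +1, or +2 across a Feb 29):
  2089: Sun  2090: Mon (+1) ✓  2091: Tue (+1)  2092: Thu (+2)  2093: Fri (+1)
  2094: Sat (+1)  2095: Sun (+1)  2096: Tue (+2)  2097: Wed (+1)  2098: Thu (+1)
  2099: Fri (+1)  2100: Sat (+1)  2101: Sun (+1)  2102: Mon (+1) ✓  … (36 more years) …
  2139: Fri (+1)  2140: Sun (+2)  2141: Mon (+1) ✓  2142: Tue (+1)  2143: Wed (+1)
  2144: Fri (+2)  2145: Sat (+1)  2146: Sun (+1)  2147: Mon (+1) ✓  2148: Wed (+2)
  2149: Thu (+1)  2150: Fri (+1)  2151: Sat (+1)  2152: Mon (+2) ✓
Monday years: 2090, 2102, 2113, 2119, 2124, 2130, 2141, 2147, 2152 — 9 in total.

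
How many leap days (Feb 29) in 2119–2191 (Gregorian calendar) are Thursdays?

Leap years in 2119–2191: 18 of them.
Feb 29 weekday advances by 5 (mod 7) from one leap year to the next four years later (or differs when a century non-leap intervenes).
Leap-day weekdays: 2120:Thu✓ 2124:Tue 2128:Sun 2132:Fri 2136:Wed 2140:Mon 2144:Sat 2148:Thu✓ 2152:Tue 2156:Sun 2160:Fri 2164:Wed 2168:Mon 2172:Sat 2176:Thu✓ 2180:Tue 2184:Sun 2188:Fri
Thursday: 2120, 2148, 2176 → 3.

3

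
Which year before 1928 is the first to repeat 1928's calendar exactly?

Two years share a calendar iff Jan 1 falls on the same weekday and both are leap or both are common. 1928: Jan 1 is Sunday, leap year.
1927: Jan 1 Saturday, common
1926: Jan 1 Friday, common
1925: Jan 1 Thursday, common
1924: Jan 1 Tuesday, leap
1923: Jan 1 Monday, common
1922: Jan 1 Sunday, common
1921: Jan 1 Saturday, common
1920: Jan 1 Thursday, leap
1919: Jan 1 Wednesday, common
1918: Jan 1 Tuesday, common
1917: Jan 1 Monday, common
1916: Jan 1 Saturday, leap
1915: Jan 1 Friday, common
1914: Jan 1 Thursday, common
1913: Jan 1 Wednesday, common
1912: Jan 1 Monday, leap
1911: Jan 1 Sunday, common
1910: Jan 1 Saturday, common
1909: Jan 1 Friday, common
1908: Jan 1 Wednesday, leap
1907: Jan 1 Tuesday, common
1906: Jan 1 Monday, common
1905: Jan 1 Sunday, common
1904: Jan 1 Friday, leap
1903: Jan 1 Thursday, common
1902: Jan 1 Wednesday, common
1901: Jan 1 Tuesday, common
1900: Jan 1 Monday, common
1899: Jan 1 Sunday, common
1898: Jan 1 Saturday, common
1897: Jan 1 Friday, common
1896: Jan 1 Wednesday, leap
1895: Jan 1 Tuesday, common
1894: Jan 1 Monday, common
1893: Jan 1 Sunday, common
1892: Jan 1 Friday, leap
1891: Jan 1 Thursday, common
1890: Jan 1 Wednesday, common
1889: Jan 1 Tuesday, common
1888: Jan 1 Sunday, leap
1888 matches on both conditions.

1888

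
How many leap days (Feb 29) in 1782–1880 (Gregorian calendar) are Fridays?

Leap years in 1782–1880: 24 of them.
Feb 29 weekday advances by 5 (mod 7) from one leap year to the next four years later (or differs when a century non-leap intervenes).
Leap-day weekdays: 1784:Sun 1788:Fri✓ 1792:Wed 1796:Mon 1804:Wed 1808:Mon 1812:Sat 1816:Thu 1820:Tue 1824:Sun 1828:Fri✓ 1832:Wed 1836:Mon 1840:Sat 1844:Thu 1848:Tue 1852:Sun 1856:Fri✓ 1860:Wed 1864:Mon 1868:Sat 1872:Thu 1876:Tue 1880:Sun
Friday: 1788, 1828, 1856 → 3.

3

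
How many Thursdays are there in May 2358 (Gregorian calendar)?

5

May 2358 has 31 days and begins on Thursday.
The first Thursday is May 1.
Thursdays fall on 1, 8, 15, 22, 29 — that's 5.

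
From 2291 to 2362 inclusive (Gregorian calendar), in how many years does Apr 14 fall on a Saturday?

Track Apr 14's weekday year by year (advancing +1, or +2 across a Feb 29):
  2291: Tue  2292: Thu (+2)  2293: Fri (+1)  2294: Sat (+1) ✓  2295: Sun (+1)
  2296: Tue (+2)  2297: Wed (+1)  2298: Thu (+1)  2299: Fri (+1)  2300: Sat (+1) ✓
  2301: Sun (+1)  2302: Mon (+1)  2303: Tue (+1)  2304: Thu (+2)  … (44 more years) …
  2349: Thu (+1)  2350: Fri (+1)  2351: Sat (+1) ✓  2352: Mon (+2)  2353: Tue (+1)
  2354: Wed (+1)  2355: Thu (+1)  2356: Sat (+2) ✓  2357: Sun (+1)  2358: Mon (+1)
  2359: Tue (+1)  2360: Thu (+2)  2361: Fri (+1)  2362: Sat (+1) ✓
Saturday years: 2294, 2300, 2306, 2317, 2323, 2328, 2334, 2345, 2351, 2356, 2362 — 11 in total.

11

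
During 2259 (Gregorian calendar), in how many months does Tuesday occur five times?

4

A month of length L has five Tuesdays iff its first Tuesday is on day ≤ L−28 (so day 1–3 in a 31-day month, 1–2 in a 30-day month, day 1 in a leap February).
Checking each month of 2259: Jan starts Sat (31d); Feb starts Tue (28d); Mar starts Tue (31d) ✓; Apr starts Fri (30d); May starts Sun (31d) ✓; Jun starts Wed (30d); Jul starts Fri (31d); Aug starts Mon (31d) ✓; Sep starts Thu (30d); Oct starts Sat (31d); Nov starts Tue (30d) ✓; Dec starts Thu (31d).
Five-Tuesday months: March, May, August, November → 4.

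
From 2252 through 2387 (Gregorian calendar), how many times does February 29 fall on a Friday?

Leap years in 2252–2387: 33 of them.
Feb 29 weekday advances by 5 (mod 7) from one leap year to the next four years later (or differs when a century non-leap intervenes).
Leap-day weekdays: 2252:Sun 2256:Fri✓ 2260:Wed 2264:Mon 2268:Sat 2272:Thu 2276:Tue 2280:Sun 2284:Fri✓ 2288:Wed 2292:Mon 2296:Sat 2304:Mon …(7 more)… 2336:Sat 2340:Thu 2344:Tue 2348:Sun 2352:Fri✓ 2356:Wed 2360:Mon 2364:Sat 2368:Thu 2372:Tue 2376:Sun 2380:Fri✓ 2384:Wed
Friday: 2256, 2284, 2324, 2352, 2380 → 5.

5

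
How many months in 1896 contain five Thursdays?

5

A month of length L has five Thursdays iff its first Thursday is on day ≤ L−28 (so day 1–3 in a 31-day month, 1–2 in a 30-day month, day 1 in a leap February).
Checking each month of 1896: Jan starts Wed (31d) ✓; Feb starts Sat (29d); Mar starts Sun (31d); Apr starts Wed (30d) ✓; May starts Fri (31d); Jun starts Mon (30d); Jul starts Wed (31d) ✓; Aug starts Sat (31d); Sep starts Tue (30d); Oct starts Thu (31d) ✓; Nov starts Sun (30d); Dec starts Tue (31d) ✓.
Five-Thursday months: January, April, July, October, December → 5.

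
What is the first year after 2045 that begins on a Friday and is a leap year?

2072

Jan 1 advances by 2 weekdays after a leap year and by 1 after a common year.
2045: Jan 1 is Sunday.
2046: Monday
2047: Tuesday
2048: Wednesday (leap)
2049: Friday
2050: Saturday
2051: Sunday
2052: Monday (leap)
2053: Wednesday
2054: Thursday
2055: Friday
2056: Saturday (leap)
2057: Monday
2058: Tuesday
2059: Wednesday
2060: Thursday (leap)
2061: Saturday
2062: Sunday
2063: Monday
2064: Tuesday (leap)
2065: Thursday
2066: Friday
2067: Saturday
2068: Sunday (leap)
2069: Tuesday
2070: Wednesday
2071: Thursday
2072: Friday (leap)
2072 begins on a Friday and is a leap year.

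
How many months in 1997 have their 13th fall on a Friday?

Check the 13th of each month of 1997: Jan 13: Mon, Feb 13: Thu, Mar 13: Thu, Apr 13: Sun, May 13: Tue, Jun 13: Fri, Jul 13: Sun, Aug 13: Wed, Sep 13: Sat, Oct 13: Mon, Nov 13: Thu, Dec 13: Sat.
Friday occurs in June — 1 month.

1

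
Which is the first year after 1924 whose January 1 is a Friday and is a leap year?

1932

Jan 1 advances by 2 weekdays after a leap year and by 1 after a common year.
1924: Jan 1 is Tuesday (leap).
1925: Thursday
1926: Friday
1927: Saturday
1928: Sunday (leap)
1929: Tuesday
1930: Wednesday
1931: Thursday
1932: Friday (leap)
1932 begins on a Friday and is a leap year.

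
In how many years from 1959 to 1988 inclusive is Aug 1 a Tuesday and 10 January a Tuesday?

Check each year's weekday for Aug 1 and 10 January:
  1959: Sat/Sat  1960: Mon/Sun  1961: Tue/Tue ✓  1962: Wed/Wed  1963: Thu/Thu  1964: Sat/Fri  1965: Sun/Sun  1966: Mon/Mon  1967: Tue/Tue ✓  1968: Thu/Wed  1969: Fri/Fri  1970: Sat/Sat  1971: Sun/Sun  1972: Tue/Mon  1973: Wed/Wed  1974: Thu/Thu  1975: Fri/Fri  1976: Sun/Sat  1977: Mon/Mon  1978: Tue/Tue ✓  1979: Wed/Wed  1980: Fri/Thu  1981: Sat/Sat  1982: Sun/Sun  1983: Mon/Mon  1984: Wed/Tue  1985: Thu/Thu  1986: Fri/Fri  1987: Sat/Sat  1988: Mon/Sun
Both conditions hold in: 1961, 1967, 1978 — 3.

3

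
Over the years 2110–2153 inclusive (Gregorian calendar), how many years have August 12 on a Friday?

Track August 12's weekday year by year (advancing +1, or +2 across a Feb 29):
  2110: Tue  2111: Wed (+1)  2112: Fri (+2) ✓  2113: Sat (+1)  2114: Sun (+1)
  2115: Mon (+1)  2116: Wed (+2)  2117: Thu (+1)  2118: Fri (+1) ✓  2119: Sat (+1)
  2120: Mon (+2)  2121: Tue (+1)  2122: Wed (+1)  2123: Thu (+1)  … (16 more years) …
  2140: Fri (+2) ✓  2141: Sat (+1)  2142: Sun (+1)  2143: Mon (+1)  2144: Wed (+2)
  2145: Thu (+1)  2146: Fri (+1) ✓  2147: Sat (+1)  2148: Mon (+2)  2149: Tue (+1)
  2150: Wed (+1)  2151: Thu (+1)  2152: Sat (+2)  2153: Sun (+1)
Friday years: 2112, 2118, 2129, 2135, 2140, 2146 — 6 in total.

6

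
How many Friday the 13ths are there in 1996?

Check the 13th of each month of 1996: Jan 13: Sat, Feb 13: Tue, Mar 13: Wed, Apr 13: Sat, May 13: Mon, Jun 13: Thu, Jul 13: Sat, Aug 13: Tue, Sep 13: Fri, Oct 13: Sun, Nov 13: Wed, Dec 13: Fri.
Friday occurs in September, December — 2 months.

2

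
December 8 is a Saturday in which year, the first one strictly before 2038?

2035

From one year to the next, a fixed date's weekday advances by 1, or by 2 when a Feb 29 lies between the two dates.
2038: December 8 is Wednesday.
2037: Tuesday (−1)
2036: Monday (−1)
2035: Saturday (−2)
December 8 falls on a Saturday in 2035.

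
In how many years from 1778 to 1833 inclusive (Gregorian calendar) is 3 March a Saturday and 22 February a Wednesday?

3

Check each year's weekday for 3 March and 22 February:
  1778: Tue/Sun  1779: Wed/Mon  1780: Fri/Tue  1781: Sat/Thu  1782: Sun/Fri  1783: Mon/Sat  1784: Wed/Sun  1785: Thu/Tue  1786: Fri/Wed  1787: Sat/Thu  1788: Mon/Fri  1789: Tue/Sun  1790: Wed/Mon  1791: Thu/Tue  …(28 more)…  1820: Fri/Tue  1821: Sat/Thu  1822: Sun/Fri  1823: Mon/Sat  1824: Wed/Sun  1825: Thu/Tue  1826: Fri/Wed  1827: Sat/Thu  1828: Mon/Fri  1829: Tue/Sun  1830: Wed/Mon  1831: Thu/Tue  1832: Sat/Wed ✓  1833: Sun/Fri
Both conditions hold in: 1792, 1804, 1832 — 3.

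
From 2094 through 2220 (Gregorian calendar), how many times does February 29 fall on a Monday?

5

Leap years in 2094–2220: 30 of them.
Feb 29 weekday advances by 5 (mod 7) from one leap year to the next four years later (or differs when a century non-leap intervenes).
Leap-day weekdays: 2096:Wed 2104:Fri 2108:Wed 2112:Mon✓ 2116:Sat 2120:Thu 2124:Tue 2128:Sun 2132:Fri 2136:Wed 2140:Mon✓ 2144:Sat 2148:Thu …(4 more)… 2168:Mon✓ 2172:Sat 2176:Thu 2180:Tue 2184:Sun 2188:Fri 2192:Wed 2196:Mon✓ 2204:Wed 2208:Mon✓ 2212:Sat 2216:Thu 2220:Tue
Monday: 2112, 2140, 2168, 2196, 2208 → 5.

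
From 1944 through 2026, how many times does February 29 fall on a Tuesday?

3

Leap years in 1944–2026: 21 of them.
Feb 29 weekday advances by 5 (mod 7) from one leap year to the next four years later (or differs when a century non-leap intervenes).
Leap-day weekdays: 1944:Tue✓ 1948:Sun 1952:Fri 1956:Wed 1960:Mon 1964:Sat 1968:Thu 1972:Tue✓ 1976:Sun 1980:Fri 1984:Wed 1988:Mon 1992:Sat 1996:Thu 2000:Tue✓ 2004:Sun 2008:Fri 2012:Wed 2016:Mon 2020:Sat 2024:Thu
Tuesday: 1944, 1972, 2000 → 3.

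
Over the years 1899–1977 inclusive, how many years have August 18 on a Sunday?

Track August 18's weekday year by year (advancing +1, or +2 across a Feb 29):
  1899: Fri  1900: Sat (+1)  1901: Sun (+1) ✓  1902: Mon (+1)  1903: Tue (+1)
  1904: Thu (+2)  1905: Fri (+1)  1906: Sat (+1)  1907: Sun (+1) ✓  1908: Tue (+2)
  1909: Wed (+1)  1910: Thu (+1)  1911: Fri (+1)  1912: Sun (+2) ✓  … (51 more years) …
  1964: Tue (+2)  1965: Wed (+1)  1966: Thu (+1)  1967: Fri (+1)  1968: Sun (+2) ✓
  1969: Mon (+1)  1970: Tue (+1)  1971: Wed (+1)  1972: Fri (+2)  1973: Sat (+1)
  1974: Sun (+1) ✓  1975: Mon (+1)  1976: Wed (+2)  1977: Thu (+1)
Sunday years: 1901, 1907, 1912, 1918, 1929, 1935, 1940, 1946, 1957, 1963, 1968, 1974 — 12 in total.

12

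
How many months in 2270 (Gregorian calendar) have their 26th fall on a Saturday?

Check the 26th of each month of 2270: Jan 26: Wed, Feb 26: Sat, Mar 26: Sat, Apr 26: Tue, May 26: Thu, Jun 26: Sun, Jul 26: Tue, Aug 26: Fri, Sep 26: Mon, Oct 26: Wed, Nov 26: Sat, Dec 26: Mon.
Saturday occurs in February, March, November — 3 months.

3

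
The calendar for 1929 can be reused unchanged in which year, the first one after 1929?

Two years share a calendar iff Jan 1 falls on the same weekday and both are leap or both are common. 1929: Jan 1 is Tuesday, common year.
1930: Jan 1 Wednesday, common
1931: Jan 1 Thursday, common
1932: Jan 1 Friday, leap
1933: Jan 1 Sunday, common
1934: Jan 1 Monday, common
1935: Jan 1 Tuesday, common
1935 matches on both conditions.

1935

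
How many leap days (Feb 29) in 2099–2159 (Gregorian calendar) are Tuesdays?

2

Leap years in 2099–2159: 14 of them.
Feb 29 weekday advances by 5 (mod 7) from one leap year to the next four years later (or differs when a century non-leap intervenes).
Leap-day weekdays: 2104:Fri 2108:Wed 2112:Mon 2116:Sat 2120:Thu 2124:Tue✓ 2128:Sun 2132:Fri 2136:Wed 2140:Mon 2144:Sat 2148:Thu 2152:Tue✓ 2156:Sun
Tuesday: 2124, 2152 → 2.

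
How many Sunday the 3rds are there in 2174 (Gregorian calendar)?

Check the 3rd of each month of 2174: Jan 3: Mon, Feb 3: Thu, Mar 3: Thu, Apr 3: Sun, May 3: Tue, Jun 3: Fri, Jul 3: Sun, Aug 3: Wed, Sep 3: Sat, Oct 3: Mon, Nov 3: Thu, Dec 3: Sat.
Sunday occurs in April, July — 2 months.

2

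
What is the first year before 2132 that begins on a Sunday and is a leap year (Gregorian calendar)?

2108

Jan 1 advances by 2 weekdays after a leap year and by 1 after a common year.
2132: Jan 1 is Tuesday (leap).
2131: Monday
2130: Sunday
2129: Saturday
2128: Thursday (leap)
2127: Wednesday
2126: Tuesday
2125: Monday
2124: Saturday (leap)
2123: Friday
2122: Thursday
2121: Wednesday
2120: Monday (leap)
2119: Sunday
2118: Saturday
2117: Friday
2116: Wednesday (leap)
2115: Tuesday
2114: Monday
2113: Sunday
2112: Friday (leap)
2111: Thursday
2110: Wednesday
2109: Tuesday
2108: Sunday (leap)
2108 begins on a Sunday and is a leap year.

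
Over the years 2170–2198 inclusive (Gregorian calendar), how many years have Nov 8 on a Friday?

4

Track Nov 8's weekday year by year (advancing +1, or +2 across a Feb 29):
  2170: Thu  2171: Fri (+1) ✓  2172: Sun (+2)  2173: Mon (+1)  2174: Tue (+1)
  2175: Wed (+1)  2176: Fri (+2) ✓  2177: Sat (+1)  2178: Sun (+1)  2179: Mon (+1)
  2180: Wed (+2)  2181: Thu (+1)  2182: Fri (+1) ✓  2183: Sat (+1)  2184: Mon (+2)
  2185: Tue (+1)  2186: Wed (+1)  2187: Thu (+1)  2188: Sat (+2)  2189: Sun (+1)
  2190: Mon (+1)  2191: Tue (+1)  2192: Thu (+2)  2193: Fri (+1) ✓  2194: Sat (+1)
  2195: Sun (+1)  2196: Tue (+2)  2197: Wed (+1)  2198: Thu (+1)
Friday years: 2171, 2176, 2182, 2193 — 4 in total.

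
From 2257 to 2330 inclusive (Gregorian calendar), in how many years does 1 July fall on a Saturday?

Track 1 July's weekday year by year (advancing +1, or +2 across a Feb 29):
  2257: Wed  2258: Thu (+1)  2259: Fri (+1)  2260: Sun (+2)  2261: Mon (+1)
  2262: Tue (+1)  2263: Wed (+1)  2264: Fri (+2)  2265: Sat (+1) ✓  2266: Sun (+1)
  2267: Mon (+1)  2268: Wed (+2)  2269: Thu (+1)  2270: Fri (+1)  … (46 more years) …
  2317: Sun (+1)  2318: Mon (+1)  2319: Tue (+1)  2320: Thu (+2)  2321: Fri (+1)
  2322: Sat (+1) ✓  2323: Sun (+1)  2324: Tue (+2)  2325: Wed (+1)  2326: Thu (+1)
  2327: Fri (+1)  2328: Sun (+2)  2329: Mon (+1)  2330: Tue (+1)
Saturday years: 2265, 2271, 2276, 2282, 2293, 2299, 2305, 2311, 2316, 2322 — 10 in total.

10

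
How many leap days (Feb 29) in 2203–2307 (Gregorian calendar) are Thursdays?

3

Leap years in 2203–2307: 25 of them.
Feb 29 weekday advances by 5 (mod 7) from one leap year to the next four years later (or differs when a century non-leap intervenes).
Leap-day weekdays: 2204:Wed 2208:Mon 2212:Sat 2216:Thu✓ 2220:Tue 2224:Sun 2228:Fri 2232:Wed 2236:Mon 2240:Sat 2244:Thu✓ 2248:Tue 2252:Sun 2256:Fri 2260:Wed 2264:Mon 2268:Sat 2272:Thu✓ 2276:Tue 2280:Sun 2284:Fri 2288:Wed 2292:Mon 2296:Sat 2304:Mon
Thursday: 2216, 2244, 2272 → 3.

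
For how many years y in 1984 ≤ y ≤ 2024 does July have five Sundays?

July has 31 days; it has five Sundays when Sunday falls among the first (month-length − 28) days — i.e. when July 1 is one of Sunday/Saturday/Friday.
July 1 by year: 1984:Sun✓ 1985:Mon 1986:Tue 1987:Wed 1988:Fri✓ 1989:Sat✓ 1990:Sun✓ 1991:Mon 1992:Wed 1993:Thu 1994:Fri✓ 1995:Sat✓ 1996:Mon 1997:Tue 1998:Wed …(11 more)… 2010:Thu 2011:Fri✓ 2012:Sun✓ 2013:Mon 2014:Tue 2015:Wed 2016:Fri✓ 2017:Sat✓ 2018:Sun✓ 2019:Mon 2020:Wed 2021:Thu 2022:Fri✓ 2023:Sat✓ 2024:Mon
Years with five Sundays: 1984, 1988, 1989, 1990, 1994, 1995, 2000, 2001, 2005, 2006, 2007, 2011, 2012, 2016, 2017, 2018, 2022, 2023 → 18.

18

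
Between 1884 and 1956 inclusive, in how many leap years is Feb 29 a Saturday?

Leap years in 1884–1956: 18 of them.
Feb 29 weekday advances by 5 (mod 7) from one leap year to the next four years later (or differs when a century non-leap intervenes).
Leap-day weekdays: 1884:Fri 1888:Wed 1892:Mon 1896:Sat✓ 1904:Mon 1908:Sat✓ 1912:Thu 1916:Tue 1920:Sun 1924:Fri 1928:Wed 1932:Mon 1936:Sat✓ 1940:Thu 1944:Tue 1948:Sun 1952:Fri 1956:Wed
Saturday: 1896, 1908, 1936 → 3.

3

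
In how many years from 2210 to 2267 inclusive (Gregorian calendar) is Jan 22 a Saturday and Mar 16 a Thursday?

2

Check each year's weekday for Jan 22 and Mar 16:
  2210: Mon/Fri  2211: Tue/Sat  2212: Wed/Mon  2213: Fri/Tue  2214: Sat/Wed  2215: Sun/Thu  2216: Mon/Sat  2217: Wed/Sun  2218: Thu/Mon  2219: Fri/Tue  2220: Sat/Thu ✓  2221: Mon/Fri  2222: Tue/Sat  2223: Wed/Sun  …(30 more)…  2254: Sun/Thu  2255: Mon/Fri  2256: Tue/Sun  2257: Thu/Mon  2258: Fri/Tue  2259: Sat/Wed  2260: Sun/Fri  2261: Tue/Sat  2262: Wed/Sun  2263: Thu/Mon  2264: Fri/Wed  2265: Sun/Thu  2266: Mon/Fri  2267: Tue/Sat
Both conditions hold in: 2220, 2248 — 2.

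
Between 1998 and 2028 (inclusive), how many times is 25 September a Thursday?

4

Track 25 September's weekday year by year (advancing +1, or +2 across a Feb 29):
  1998: Fri  1999: Sat (+1)  2000: Mon (+2)  2001: Tue (+1)  2002: Wed (+1)
  2003: Thu (+1) ✓  2004: Sat (+2)  2005: Sun (+1)  2006: Mon (+1)  2007: Tue (+1)
  2008: Thu (+2) ✓  2009: Fri (+1)  2010: Sat (+1)  2011: Sun (+1)  … (3 more years) …
  2015: Fri (+1)  2016: Sun (+2)  2017: Mon (+1)  2018: Tue (+1)  2019: Wed (+1)
  2020: Fri (+2)  2021: Sat (+1)  2022: Sun (+1)  2023: Mon (+1)  2024: Wed (+2)
  2025: Thu (+1) ✓  2026: Fri (+1)  2027: Sat (+1)  2028: Mon (+2)
Thursday years: 2003, 2008, 2014, 2025 — 4 in total.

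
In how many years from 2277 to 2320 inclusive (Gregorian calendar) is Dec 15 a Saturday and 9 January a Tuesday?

6

Check each year's weekday for Dec 15 and 9 January:
  2277: Sat/Tue ✓  2278: Sun/Wed  2279: Mon/Thu  2280: Wed/Fri  2281: Thu/Sun  2282: Fri/Mon  2283: Sat/Tue ✓  2284: Mon/Wed  2285: Tue/Fri  2286: Wed/Sat  2287: Thu/Sun  2288: Sat/Mon  2289: Sun/Wed  2290: Mon/Thu  …(16 more)…  2307: Sun/Wed  2308: Tue/Thu  2309: Wed/Sat  2310: Thu/Sun  2311: Fri/Mon  2312: Sun/Tue  2313: Mon/Thu  2314: Tue/Fri  2315: Wed/Sat  2316: Fri/Sun  2317: Sat/Tue ✓  2318: Sun/Wed  2319: Mon/Thu  2320: Wed/Fri
Both conditions hold in: 2277, 2283, 2294, 2300, 2306, 2317 — 6.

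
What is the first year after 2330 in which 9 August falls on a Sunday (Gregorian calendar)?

2331

From one year to the next, a fixed date's weekday advances by 1, or by 2 when a Feb 29 lies between the two dates.
2330: August 9 is Saturday.
2331: Sunday (+1)
9 August falls on a Sunday in 2331.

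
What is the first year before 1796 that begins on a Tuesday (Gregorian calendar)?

Jan 1 advances by 2 weekdays after a leap year and by 1 after a common year.
1796: Jan 1 is Friday (leap).
1795: Thursday
1794: Wednesday
1793: Tuesday
1793 begins on a Tuesday

1793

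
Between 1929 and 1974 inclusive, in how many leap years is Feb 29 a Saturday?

2

Leap years in 1929–1974: 11 of them.
Feb 29 weekday advances by 5 (mod 7) from one leap year to the next four years later (or differs when a century non-leap intervenes).
Leap-day weekdays: 1932:Mon 1936:Sat✓ 1940:Thu 1944:Tue 1948:Sun 1952:Fri 1956:Wed 1960:Mon 1964:Sat✓ 1968:Thu 1972:Tue
Saturday: 1936, 1964 → 2.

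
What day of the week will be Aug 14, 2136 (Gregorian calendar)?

January 1, 2136 is a Sunday.
August 14 is day 227 of the year, i.e. 226 days after Jan 1.
226 mod 7 = 2, so advance 2 weekdays from Sunday: Tuesday.

Tuesday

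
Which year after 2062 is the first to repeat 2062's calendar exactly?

2073

Two years share a calendar iff Jan 1 falls on the same weekday and both are leap or both are common. 2062: Jan 1 is Sunday, common year.
2063: Jan 1 Monday, common
2064: Jan 1 Tuesday, leap
2065: Jan 1 Thursday, common
2066: Jan 1 Friday, common
2067: Jan 1 Saturday, common
2068: Jan 1 Sunday, leap
2069: Jan 1 Tuesday, common
2070: Jan 1 Wednesday, common
2071: Jan 1 Thursday, common
2072: Jan 1 Friday, leap
2073: Jan 1 Sunday, common
2073 matches on both conditions.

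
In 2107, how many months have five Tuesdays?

4

A month of length L has five Tuesdays iff its first Tuesday is on day ≤ L−28 (so day 1–3 in a 31-day month, 1–2 in a 30-day month, day 1 in a leap February).
Checking each month of 2107: Jan starts Sat (31d); Feb starts Tue (28d); Mar starts Tue (31d) ✓; Apr starts Fri (30d); May starts Sun (31d) ✓; Jun starts Wed (30d); Jul starts Fri (31d); Aug starts Mon (31d) ✓; Sep starts Thu (30d); Oct starts Sat (31d); Nov starts Tue (30d) ✓; Dec starts Thu (31d).
Five-Tuesday months: March, May, August, November → 4.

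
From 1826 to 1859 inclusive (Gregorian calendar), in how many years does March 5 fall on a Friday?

Track March 5's weekday year by year (advancing +1, or +2 across a Feb 29):
  1826: Sun  1827: Mon (+1)  1828: Wed (+2)  1829: Thu (+1)  1830: Fri (+1) ✓
  1831: Sat (+1)  1832: Mon (+2)  1833: Tue (+1)  1834: Wed (+1)  1835: Thu (+1)
  1836: Sat (+2)  1837: Sun (+1)  1838: Mon (+1)  1839: Tue (+1)  … (6 more years) …
  1846: Thu (+1)  1847: Fri (+1) ✓  1848: Sun (+2)  1849: Mon (+1)  1850: Tue (+1)
  1851: Wed (+1)  1852: Fri (+2) ✓  1853: Sat (+1)  1854: Sun (+1)  1855: Mon (+1)
  1856: Wed (+2)  1857: Thu (+1)  1858: Fri (+1) ✓  1859: Sat (+1)
Friday years: 1830, 1841, 1847, 1852, 1858 — 5 in total.

5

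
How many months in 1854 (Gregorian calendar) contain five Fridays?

4

A month of length L has five Fridays iff its first Friday is on day ≤ L−28 (so day 1–3 in a 31-day month, 1–2 in a 30-day month, day 1 in a leap February).
Checking each month of 1854: Jan starts Sun (31d); Feb starts Wed (28d); Mar starts Wed (31d) ✓; Apr starts Sat (30d); May starts Mon (31d); Jun starts Thu (30d) ✓; Jul starts Sat (31d); Aug starts Tue (31d); Sep starts Fri (30d) ✓; Oct starts Sun (31d); Nov starts Wed (30d); Dec starts Fri (31d) ✓.
Five-Friday months: March, June, September, December → 4.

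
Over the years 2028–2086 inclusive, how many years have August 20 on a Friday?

8

Track August 20's weekday year by year (advancing +1, or +2 across a Feb 29):
  2028: Sun  2029: Mon (+1)  2030: Tue (+1)  2031: Wed (+1)  2032: Fri (+2) ✓
  2033: Sat (+1)  2034: Sun (+1)  2035: Mon (+1)  2036: Wed (+2)  2037: Thu (+1)
  2038: Fri (+1) ✓  2039: Sat (+1)  2040: Mon (+2)  2041: Tue (+1)  … (31 more years) …
  2073: Sun (+1)  2074: Mon (+1)  2075: Tue (+1)  2076: Thu (+2)  2077: Fri (+1) ✓
  2078: Sat (+1)  2079: Sun (+1)  2080: Tue (+2)  2081: Wed (+1)  2082: Thu (+1)
  2083: Fri (+1) ✓  2084: Sun (+2)  2085: Mon (+1)  2086: Tue (+1)
Friday years: 2032, 2038, 2049, 2055, 2060, 2066, 2077, 2083 — 8 in total.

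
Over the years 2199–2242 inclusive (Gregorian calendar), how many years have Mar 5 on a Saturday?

7

Track Mar 5's weekday year by year (advancing +1, or +2 across a Feb 29):
  2199: Tue  2200: Wed (+1)  2201: Thu (+1)  2202: Fri (+1)  2203: Sat (+1) ✓
  2204: Mon (+2)  2205: Tue (+1)  2206: Wed (+1)  2207: Thu (+1)  2208: Sat (+2) ✓
  2209: Sun (+1)  2210: Mon (+1)  2211: Tue (+1)  2212: Thu (+2)  … (16 more years) …
  2229: Thu (+1)  2230: Fri (+1)  2231: Sat (+1) ✓  2232: Mon (+2)  2233: Tue (+1)
  2234: Wed (+1)  2235: Thu (+1)  2236: Sat (+2) ✓  2237: Sun (+1)  2238: Mon (+1)
  2239: Tue (+1)  2240: Thu (+2)  2241: Fri (+1)  2242: Sat (+1) ✓
Saturday years: 2203, 2208, 2214, 2225, 2231, 2236, 2242 — 7 in total.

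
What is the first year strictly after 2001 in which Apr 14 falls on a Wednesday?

2004

From one year to the next, a fixed date's weekday advances by 1, or by 2 when a Feb 29 lies between the two dates.
2001: April 14 is Saturday.
2002: Sunday (+1)
2003: Monday (+1)
2004: Wednesday (+2)
Apr 14 falls on a Wednesday in 2004.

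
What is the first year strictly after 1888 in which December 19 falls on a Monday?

From one year to the next, a fixed date's weekday advances by 1, or by 2 when a Feb 29 lies between the two dates.
1888: December 19 is Wednesday.
1889: Thursday (+1)
1890: Friday (+1)
1891: Saturday (+1)
1892: Monday (+2)
December 19 falls on a Monday in 1892.

1892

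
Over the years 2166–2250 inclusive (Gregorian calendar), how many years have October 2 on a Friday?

13

Track October 2's weekday year by year (advancing +1, or +2 across a Feb 29):
  2166: Thu  2167: Fri (+1) ✓  2168: Sun (+2)  2169: Mon (+1)  2170: Tue (+1)
  2171: Wed (+1)  2172: Fri (+2) ✓  2173: Sat (+1)  2174: Sun (+1)  2175: Mon (+1)
  2176: Wed (+2)  2177: Thu (+1)  2178: Fri (+1) ✓  2179: Sat (+1)  … (57 more years) …
  2237: Mon (+1)  2238: Tue (+1)  2239: Wed (+1)  2240: Fri (+2) ✓  2241: Sat (+1)
  2242: Sun (+1)  2243: Mon (+1)  2244: Wed (+2)  2245: Thu (+1)  2246: Fri (+1) ✓
  2247: Sat (+1)  2248: Mon (+2)  2249: Tue (+1)  2250: Wed (+1)
Friday years: 2167, 2172, 2178, 2189, 2195, 2201, 2207, 2212, 2218, 2229, 2235, 2240, 2246 — 13 in total.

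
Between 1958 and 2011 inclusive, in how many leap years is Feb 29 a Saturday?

2

Leap years in 1958–2011: 13 of them.
Feb 29 weekday advances by 5 (mod 7) from one leap year to the next four years later (or differs when a century non-leap intervenes).
Leap-day weekdays: 1960:Mon 1964:Sat✓ 1968:Thu 1972:Tue 1976:Sun 1980:Fri 1984:Wed 1988:Mon 1992:Sat✓ 1996:Thu 2000:Tue 2004:Sun 2008:Fri
Saturday: 1964, 1992 → 2.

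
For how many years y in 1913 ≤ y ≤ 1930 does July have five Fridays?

7

July has 31 days; it has five Fridays when Friday falls among the first (month-length − 28) days — i.e. when July 1 is one of Friday/Thursday/Wednesday.
July 1 by year: 1913:Tue 1914:Wed✓ 1915:Thu✓ 1916:Sat 1917:Sun 1918:Mon 1919:Tue 1920:Thu✓ 1921:Fri✓ 1922:Sat 1923:Sun 1924:Tue 1925:Wed✓ 1926:Thu✓ 1927:Fri✓ 1928:Sun 1929:Mon 1930:Tue
Years with five Fridays: 1914, 1915, 1920, 1921, 1925, 1926, 1927 → 7.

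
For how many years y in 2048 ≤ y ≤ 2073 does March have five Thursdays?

March has 31 days; it has five Thursdays when Thursday falls among the first (month-length − 28) days — i.e. when March 1 is one of Thursday/Wednesday/Tuesday.
March 1 by year: 2048:Sun 2049:Mon 2050:Tue✓ 2051:Wed✓ 2052:Fri 2053:Sat 2054:Sun 2055:Mon 2056:Wed✓ 2057:Thu✓ 2058:Fri 2059:Sat 2060:Mon 2061:Tue✓ 2062:Wed✓ 2063:Thu✓ 2064:Sat 2065:Sun 2066:Mon 2067:Tue✓ 2068:Thu✓ 2069:Fri 2070:Sat 2071:Sun 2072:Tue✓ 2073:Wed✓
Years with five Thursdays: 2050, 2051, 2056, 2057, 2061, 2062, 2063, 2067, 2068, 2072, 2073 → 11.

11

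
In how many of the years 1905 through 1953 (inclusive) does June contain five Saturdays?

June has 30 days; it has five Saturdays when Saturday falls among the first (month-length − 28) days — i.e. when June 1 is one of Saturday/Friday.
June 1 by year: 1905:Thu 1906:Fri✓ 1907:Sat✓ 1908:Mon 1909:Tue 1910:Wed 1911:Thu 1912:Sat✓ 1913:Sun 1914:Mon 1915:Tue 1916:Thu 1917:Fri✓ 1918:Sat✓ 1919:Sun …(19 more)… 1939:Thu 1940:Sat✓ 1941:Sun 1942:Mon 1943:Tue 1944:Thu 1945:Fri✓ 1946:Sat✓ 1947:Sun 1948:Tue 1949:Wed 1950:Thu 1951:Fri✓ 1952:Sun 1953:Mon
Years with five Saturdays: 1906, 1907, 1912, 1917, 1918, 1923, 1928, 1929, 1934, 1935, 1940, 1945, 1946, 1951 → 14.

14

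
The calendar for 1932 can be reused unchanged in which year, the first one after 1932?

Two years share a calendar iff Jan 1 falls on the same weekday and both are leap or both are common. 1932: Jan 1 is Friday, leap year.
1933: Jan 1 Sunday, common
1934: Jan 1 Monday, common
1935: Jan 1 Tuesday, common
1936: Jan 1 Wednesday, leap
1937: Jan 1 Friday, common
1938: Jan 1 Saturday, common
1939: Jan 1 Sunday, common
1940: Jan 1 Monday, leap
1941: Jan 1 Wednesday, common
1942: Jan 1 Thursday, common
1943: Jan 1 Friday, common
1944: Jan 1 Saturday, leap
1945: Jan 1 Monday, common
1946: Jan 1 Tuesday, common
1947: Jan 1 Wednesday, common
1948: Jan 1 Thursday, leap
1949: Jan 1 Saturday, common
1950: Jan 1 Sunday, common
1951: Jan 1 Monday, common
1952: Jan 1 Tuesday, leap
1953: Jan 1 Thursday, common
1954: Jan 1 Friday, common
1955: Jan 1 Saturday, common
1956: Jan 1 Sunday, leap
1957: Jan 1 Tuesday, common
1958: Jan 1 Wednesday, common
1959: Jan 1 Thursday, common
1960: Jan 1 Friday, leap
1960 matches on both conditions.

1960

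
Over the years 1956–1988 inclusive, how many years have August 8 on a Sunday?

4

Track August 8's weekday year by year (advancing +1, or +2 across a Feb 29):
  1956: Wed  1957: Thu (+1)  1958: Fri (+1)  1959: Sat (+1)  1960: Mon (+2)
  1961: Tue (+1)  1962: Wed (+1)  1963: Thu (+1)  1964: Sat (+2)  1965: Sun (+1) ✓
  1966: Mon (+1)  1967: Tue (+1)  1968: Thu (+2)  1969: Fri (+1)  … (5 more years) …
  1975: Fri (+1)  1976: Sun (+2) ✓  1977: Mon (+1)  1978: Tue (+1)  1979: Wed (+1)
  1980: Fri (+2)  1981: Sat (+1)  1982: Sun (+1) ✓  1983: Mon (+1)  1984: Wed (+2)
  1985: Thu (+1)  1986: Fri (+1)  1987: Sat (+1)  1988: Mon (+2)
Sunday years: 1965, 1971, 1976, 1982 — 4 in total.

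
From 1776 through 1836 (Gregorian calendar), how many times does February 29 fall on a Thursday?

Leap years in 1776–1836: 15 of them.
Feb 29 weekday advances by 5 (mod 7) from one leap year to the next four years later (or differs when a century non-leap intervenes).
Leap-day weekdays: 1776:Thu✓ 1780:Tue 1784:Sun 1788:Fri 1792:Wed 1796:Mon 1804:Wed 1808:Mon 1812:Sat 1816:Thu✓ 1820:Tue 1824:Sun 1828:Fri 1832:Wed 1836:Mon
Thursday: 1776, 1816 → 2.

2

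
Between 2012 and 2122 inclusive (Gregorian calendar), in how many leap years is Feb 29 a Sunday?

Leap years in 2012–2122: 27 of them.
Feb 29 weekday advances by 5 (mod 7) from one leap year to the next four years later (or differs when a century non-leap intervenes).
Leap-day weekdays: 2012:Wed 2016:Mon 2020:Sat 2024:Thu 2028:Tue 2032:Sun✓ 2036:Fri 2040:Wed 2044:Mon 2048:Sat 2052:Thu 2056:Tue 2060:Sun✓ 2064:Fri 2068:Wed 2072:Mon 2076:Sat 2080:Thu 2084:Tue 2088:Sun✓ 2092:Fri 2096:Wed 2104:Fri 2108:Wed 2112:Mon 2116:Sat 2120:Thu
Sunday: 2032, 2060, 2088 → 3.

3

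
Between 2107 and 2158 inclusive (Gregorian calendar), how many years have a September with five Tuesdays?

September has 30 days; it has five Tuesdays when Tuesday falls among the first (month-length − 28) days — i.e. when September 1 is one of Tuesday/Monday.
September 1 by year: 2107:Thu 2108:Sat 2109:Sun 2110:Mon✓ 2111:Tue✓ 2112:Thu 2113:Fri 2114:Sat 2115:Sun 2116:Tue✓ 2117:Wed 2118:Thu 2119:Fri 2120:Sun 2121:Mon✓ …(22 more)… 2144:Tue✓ 2145:Wed 2146:Thu 2147:Fri 2148:Sun 2149:Mon✓ 2150:Tue✓ 2151:Wed 2152:Fri 2153:Sat 2154:Sun 2155:Mon✓ 2156:Wed 2157:Thu 2158:Fri
Years with five Tuesdays: 2110, 2111, 2116, 2121, 2122, 2127, 2132, 2133, 2138, 2139, 2144, 2149, 2150, 2155 → 14.

14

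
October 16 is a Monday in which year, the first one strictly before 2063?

2062

From one year to the next, a fixed date's weekday advances by 1, or by 2 when a Feb 29 lies between the two dates.
2063: October 16 is Tuesday.
2062: Monday (−1)
October 16 falls on a Monday in 2062.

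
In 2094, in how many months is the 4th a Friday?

Check the 4th of each month of 2094: Jan 4: Mon, Feb 4: Thu, Mar 4: Thu, Apr 4: Sun, May 4: Tue, Jun 4: Fri, Jul 4: Sun, Aug 4: Wed, Sep 4: Sat, Oct 4: Mon, Nov 4: Thu, Dec 4: Sat.
Friday occurs in June — 1 month.

1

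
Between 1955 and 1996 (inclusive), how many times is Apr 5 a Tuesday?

7

Track Apr 5's weekday year by year (advancing +1, or +2 across a Feb 29):
  1955: Tue ✓  1956: Thu (+2)  1957: Fri (+1)  1958: Sat (+1)  1959: Sun (+1)
  1960: Tue (+2) ✓  1961: Wed (+1)  1962: Thu (+1)  1963: Fri (+1)  1964: Sun (+2)
  1965: Mon (+1)  1966: Tue (+1) ✓  1967: Wed (+1)  1968: Fri (+2)  … (14 more years) …
  1983: Tue (+1) ✓  1984: Thu (+2)  1985: Fri (+1)  1986: Sat (+1)  1987: Sun (+1)
  1988: Tue (+2) ✓  1989: Wed (+1)  1990: Thu (+1)  1991: Fri (+1)  1992: Sun (+2)
  1993: Mon (+1)  1994: Tue (+1) ✓  1995: Wed (+1)  1996: Fri (+2)
Tuesday years: 1955, 1960, 1966, 1977, 1983, 1988, 1994 — 7 in total.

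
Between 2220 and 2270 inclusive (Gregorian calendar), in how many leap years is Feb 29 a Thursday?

Leap years in 2220–2270: 13 of them.
Feb 29 weekday advances by 5 (mod 7) from one leap year to the next four years later (or differs when a century non-leap intervenes).
Leap-day weekdays: 2220:Tue 2224:Sun 2228:Fri 2232:Wed 2236:Mon 2240:Sat 2244:Thu✓ 2248:Tue 2252:Sun 2256:Fri 2260:Wed 2264:Mon 2268:Sat
Thursday: 2244 → 1.

1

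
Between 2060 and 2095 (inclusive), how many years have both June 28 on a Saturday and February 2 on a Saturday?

2

Check each year's weekday for June 28 and February 2:
  2060: Mon/Mon  2061: Tue/Wed  2062: Wed/Thu  2063: Thu/Fri  2064: Sat/Sat ✓  2065: Sun/Mon  2066: Mon/Tue  2067: Tue/Wed  2068: Thu/Thu  2069: Fri/Sat  2070: Sat/Sun  2071: Sun/Mon  2072: Tue/Tue  2073: Wed/Thu  …(8 more)…  2082: Sun/Mon  2083: Mon/Tue  2084: Wed/Wed  2085: Thu/Fri  2086: Fri/Sat  2087: Sat/Sun  2088: Mon/Mon  2089: Tue/Wed  2090: Wed/Thu  2091: Thu/Fri  2092: Sat/Sat ✓  2093: Sun/Mon  2094: Mon/Tue  2095: Tue/Wed
Both conditions hold in: 2064, 2092 — 2.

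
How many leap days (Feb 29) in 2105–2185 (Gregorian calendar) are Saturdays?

Leap years in 2105–2185: 20 of them.
Feb 29 weekday advances by 5 (mod 7) from one leap year to the next four years later (or differs when a century non-leap intervenes).
Leap-day weekdays: 2108:Wed 2112:Mon 2116:Sat✓ 2120:Thu 2124:Tue 2128:Sun 2132:Fri 2136:Wed 2140:Mon 2144:Sat✓ 2148:Thu 2152:Tue 2156:Sun 2160:Fri 2164:Wed 2168:Mon 2172:Sat✓ 2176:Thu 2180:Tue 2184:Sun
Saturday: 2116, 2144, 2172 → 3.

3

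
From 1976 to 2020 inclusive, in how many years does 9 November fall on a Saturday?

6

Track 9 November's weekday year by year (advancing +1, or +2 across a Feb 29):
  1976: Tue  1977: Wed (+1)  1978: Thu (+1)  1979: Fri (+1)  1980: Sun (+2)
  1981: Mon (+1)  1982: Tue (+1)  1983: Wed (+1)  1984: Fri (+2)  1985: Sat (+1) ✓
  1986: Sun (+1)  1987: Mon (+1)  1988: Wed (+2)  1989: Thu (+1)  … (17 more years) …
  2007: Fri (+1)  2008: Sun (+2)  2009: Mon (+1)  2010: Tue (+1)  2011: Wed (+1)
  2012: Fri (+2)  2013: Sat (+1) ✓  2014: Sun (+1)  2015: Mon (+1)  2016: Wed (+2)
  2017: Thu (+1)  2018: Fri (+1)  2019: Sat (+1) ✓  2020: Mon (+2)
Saturday years: 1985, 1991, 1996, 2002, 2013, 2019 — 6 in total.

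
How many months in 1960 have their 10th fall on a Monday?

Check the 10th of each month of 1960: Jan 10: Sun, Feb 10: Wed, Mar 10: Thu, Apr 10: Sun, May 10: Tue, Jun 10: Fri, Jul 10: Sun, Aug 10: Wed, Sep 10: Sat, Oct 10: Mon, Nov 10: Thu, Dec 10: Sat.
Monday occurs in October — 1 month.

1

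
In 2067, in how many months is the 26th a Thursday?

1

Check the 26th of each month of 2067: Jan 26: Wed, Feb 26: Sat, Mar 26: Sat, Apr 26: Tue, May 26: Thu, Jun 26: Sun, Jul 26: Tue, Aug 26: Fri, Sep 26: Mon, Oct 26: Wed, Nov 26: Sat, Dec 26: Mon.
Thursday occurs in May — 1 month.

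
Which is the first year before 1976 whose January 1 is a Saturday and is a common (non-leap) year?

Jan 1 advances by 2 weekdays after a leap year and by 1 after a common year.
1976: Jan 1 is Thursday (leap).
1975: Wednesday
1974: Tuesday
1973: Monday
1972: Saturday (leap)
1971: Friday
1970: Thursday
1969: Wednesday
1968: Monday (leap)
1967: Sunday
1966: Saturday
1966 begins on a Saturday and is a common year.

1966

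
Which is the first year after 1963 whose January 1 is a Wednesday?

Jan 1 advances by 2 weekdays after a leap year and by 1 after a common year.
1963: Jan 1 is Tuesday.
1964: Wednesday (leap)
1964 begins on a Wednesday

1964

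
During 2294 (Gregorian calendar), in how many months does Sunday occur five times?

A month of length L has five Sundays iff its first Sunday is on day ≤ L−28 (so day 1–3 in a 31-day month, 1–2 in a 30-day month, day 1 in a leap February).
Checking each month of 2294: Jan starts Mon (31d); Feb starts Thu (28d); Mar starts Thu (31d); Apr starts Sun (30d) ✓; May starts Tue (31d); Jun starts Fri (30d); Jul starts Sun (31d) ✓; Aug starts Wed (31d); Sep starts Sat (30d) ✓; Oct starts Mon (31d); Nov starts Thu (30d); Dec starts Sat (31d) ✓.
Five-Sunday months: April, July, September, December → 4.

4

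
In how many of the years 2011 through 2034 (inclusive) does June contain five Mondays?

June has 30 days; it has five Mondays when Monday falls among the first (month-length − 28) days — i.e. when June 1 is one of Monday/Sunday.
June 1 by year: 2011:Wed 2012:Fri 2013:Sat 2014:Sun✓ 2015:Mon✓ 2016:Wed 2017:Thu 2018:Fri 2019:Sat 2020:Mon✓ 2021:Tue 2022:Wed 2023:Thu 2024:Sat 2025:Sun✓ 2026:Mon✓ 2027:Tue 2028:Thu 2029:Fri 2030:Sat 2031:Sun✓ 2032:Tue 2033:Wed 2034:Thu
Years with five Mondays: 2014, 2015, 2020, 2025, 2026, 2031 → 6.

6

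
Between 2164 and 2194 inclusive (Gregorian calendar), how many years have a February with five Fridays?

February has 28 days (29 in leap years); it has five Fridays when Friday falls among the first (month-length − 28) days — i.e. when February 1 is Friday in a leap year (never in a common year).
February 1 by year: 2164:Wed 2165:Fri 2166:Sat 2167:Sun 2168:Mon 2169:Wed 2170:Thu 2171:Fri 2172:Sat 2173:Mon 2174:Tue 2175:Wed 2176:Thu 2177:Sat 2178:Sun 2179:Mon 2180:Tue 2181:Thu 2182:Fri 2183:Sat 2184:Sun 2185:Tue 2186:Wed 2187:Thu 2188:Fri✓ 2189:Sun 2190:Mon 2191:Tue 2192:Wed 2193:Fri 2194:Sat
Years with five Fridays: 2188 → 1.

1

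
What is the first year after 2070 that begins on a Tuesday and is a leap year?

Jan 1 advances by 2 weekdays after a leap year and by 1 after a common year.
2070: Jan 1 is Wednesday.
2071: Thursday
2072: Friday (leap)
2073: Sunday
2074: Monday
2075: Tuesday
2076: Wednesday (leap)
2077: Friday
2078: Saturday
2079: Sunday
2080: Monday (leap)
2081: Wednesday
2082: Thursday
2083: Friday
2084: Saturday (leap)
2085: Monday
2086: Tuesday
2087: Wednesday
2088: Thursday (leap)
2089: Saturday
2090: Sunday
2091: Monday
2092: Tuesday (leap)
2092 begins on a Tuesday and is a leap year.

2092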